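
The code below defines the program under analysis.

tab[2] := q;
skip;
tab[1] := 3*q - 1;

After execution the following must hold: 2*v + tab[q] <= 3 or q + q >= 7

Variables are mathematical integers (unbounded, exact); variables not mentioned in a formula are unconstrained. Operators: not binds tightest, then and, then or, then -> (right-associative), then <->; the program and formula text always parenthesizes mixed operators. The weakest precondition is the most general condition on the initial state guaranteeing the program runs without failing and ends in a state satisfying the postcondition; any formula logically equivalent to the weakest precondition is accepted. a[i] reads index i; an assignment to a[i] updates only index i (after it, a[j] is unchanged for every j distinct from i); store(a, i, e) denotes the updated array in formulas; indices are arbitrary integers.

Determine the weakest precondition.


Working backward. After the program, the postcondition 2*v + tab[q] <= 3 or q + q >= 7 must hold; in canonical form it is tab[q] + 2*v <= 3 or 2*q >= 7.
Before tab[1] := 3*q - 1: store(tab, 1, 3*q - 1)[q] + 2*v <= 3 or 2*q >= 7
Before skip: store(tab, 1, 3*q - 1)[q] + 2*v <= 3 or 2*q >= 7
Before tab[2] := q: store(store(tab, 2, q), 1, 3*q - 1)[q] + 2*v <= 3 or 2*q >= 7
Answer: WP = store(store(tab, 2, q), 1, 3*q - 1)[q] + 2*v <= 3 or 2*q >= 7


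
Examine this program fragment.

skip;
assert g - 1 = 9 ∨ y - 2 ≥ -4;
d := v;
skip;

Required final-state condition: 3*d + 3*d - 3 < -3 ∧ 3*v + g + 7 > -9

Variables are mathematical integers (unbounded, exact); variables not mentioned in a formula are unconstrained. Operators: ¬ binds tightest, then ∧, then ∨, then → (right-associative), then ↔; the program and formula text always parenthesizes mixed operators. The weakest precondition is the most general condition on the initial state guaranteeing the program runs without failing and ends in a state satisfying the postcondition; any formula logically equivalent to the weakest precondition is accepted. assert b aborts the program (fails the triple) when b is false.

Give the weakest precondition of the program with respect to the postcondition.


Working backward. After the program, the postcondition 3*d + 3*d - 3 < -3 ∧ 3*v + g + 7 > -9 must hold; in canonical form it is 6*d < 0 ∧ g + 3*v > -16.
Before skip: 6*d < 0 ∧ g + 3*v > -16
Before d := v: 6*v < 0 ∧ g + 3*v > -16
Before assert g - 1 = 9 ∨ y - 2 ≥ -4: (g = 10 ∨ y ≥ -2) ∧ 6*v < 0 ∧ g + 3*v > -16
Before skip: (g = 10 ∨ y ≥ -2) ∧ 6*v < 0 ∧ g + 3*v > -16
Answer: WP = (g = 10 ∨ y ≥ -2) ∧ 6*v < 0 ∧ g + 3*v > -16


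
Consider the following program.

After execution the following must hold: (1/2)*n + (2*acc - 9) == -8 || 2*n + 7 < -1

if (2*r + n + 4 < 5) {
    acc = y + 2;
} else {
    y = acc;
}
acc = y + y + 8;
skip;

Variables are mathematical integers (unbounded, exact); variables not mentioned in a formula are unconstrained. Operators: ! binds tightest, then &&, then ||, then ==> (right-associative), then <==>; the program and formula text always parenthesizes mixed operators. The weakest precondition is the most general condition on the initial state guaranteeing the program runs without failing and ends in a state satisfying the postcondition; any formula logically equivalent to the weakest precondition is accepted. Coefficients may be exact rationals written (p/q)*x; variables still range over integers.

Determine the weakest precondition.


Working backward. After the program, the postcondition (1/2)*n + (2*acc - 9) == -8 || 2*n + 7 < -1 must hold; in canonical form it is 2*acc + (1/2)*n == 1 || 2*n < -8.
Before skip: 2*acc + (1/2)*n == 1 || 2*n < -8
Before acc := y + y + 8: (1/2)*n + 4*y == -15 || 2*n < -8
Then branch requires (1/2)*n + 4*y == -15 || 2*n < -8; else branch requires 4*acc + (1/2)*n == -15 || 2*n < -8.
Before the if: (n + 2*r < 1 ==> ((1/2)*n + 4*y == -15 || 2*n < -8)) && ((!(n + 2*r < 1)) ==> (4*acc + (1/2)*n == -15 || 2*n < -8))
Answer: WP = (n + 2*r < 1 ==> ((1/2)*n + 4*y == -15 || 2*n < -8)) && ((!(n + 2*r < 1)) ==> (4*acc + (1/2)*n == -15 || 2*n < -8))


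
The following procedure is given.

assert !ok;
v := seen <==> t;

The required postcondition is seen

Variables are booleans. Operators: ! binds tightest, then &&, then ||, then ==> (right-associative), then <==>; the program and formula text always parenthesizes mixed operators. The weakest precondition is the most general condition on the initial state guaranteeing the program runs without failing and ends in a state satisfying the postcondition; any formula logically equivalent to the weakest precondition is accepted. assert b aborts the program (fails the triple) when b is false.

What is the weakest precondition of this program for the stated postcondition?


Working backward. After the program, seen must hold.
Before v := seen <==> t: seen
Before assert !ok: (!ok) && seen
Answer: WP = (!ok) && seen


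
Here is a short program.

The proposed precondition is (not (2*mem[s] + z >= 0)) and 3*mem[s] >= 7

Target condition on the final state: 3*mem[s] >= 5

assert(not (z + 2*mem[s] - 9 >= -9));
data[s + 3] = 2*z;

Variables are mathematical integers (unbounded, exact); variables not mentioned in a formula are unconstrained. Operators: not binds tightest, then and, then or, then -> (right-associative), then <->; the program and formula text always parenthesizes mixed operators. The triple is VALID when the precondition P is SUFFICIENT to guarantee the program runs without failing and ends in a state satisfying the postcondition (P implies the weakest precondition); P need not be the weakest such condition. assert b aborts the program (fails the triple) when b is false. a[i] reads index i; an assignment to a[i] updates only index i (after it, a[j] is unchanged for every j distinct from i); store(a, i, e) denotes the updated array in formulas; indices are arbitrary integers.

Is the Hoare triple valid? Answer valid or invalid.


Working backward. After the program, 3*mem[s] >= 5 must hold.
Before data[s + 3] := 2*z: 3*mem[s] >= 5
Before assert not (z + 2*mem[s] - 9 >= -9): (not (2*mem[s] + z >= 0)) and 3*mem[s] >= 5
The weakest precondition is (not (2*mem[s] + z >= 0)) and 3*mem[s] >= 5.
Check whether (not (2*mem[s] + z >= 0)) and 3*mem[s] >= 7 implies it.
Every state satisfying the precondition satisfies the weakest precondition: the implication holds.
Answer: valid


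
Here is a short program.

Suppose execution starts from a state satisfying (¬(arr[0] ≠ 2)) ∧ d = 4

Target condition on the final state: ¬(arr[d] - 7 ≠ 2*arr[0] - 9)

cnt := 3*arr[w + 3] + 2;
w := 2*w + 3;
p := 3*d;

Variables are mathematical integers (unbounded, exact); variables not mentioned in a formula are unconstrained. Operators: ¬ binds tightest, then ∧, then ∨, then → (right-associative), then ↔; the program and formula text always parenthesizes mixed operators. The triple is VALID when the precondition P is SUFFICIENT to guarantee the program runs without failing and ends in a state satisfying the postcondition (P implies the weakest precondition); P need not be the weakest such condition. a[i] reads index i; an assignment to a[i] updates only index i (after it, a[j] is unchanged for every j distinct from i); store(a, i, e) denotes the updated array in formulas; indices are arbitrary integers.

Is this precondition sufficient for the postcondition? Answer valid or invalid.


Working backward. After the program, the postcondition ¬(arr[d] - 7 ≠ 2*arr[0] - 9) must hold; in canonical form it is ¬(arr[d] ≠ 2*arr[0] - 2).
Before p := 3*d: ¬(arr[d] ≠ 2*arr[0] - 2)
Before w := 2*w + 3: ¬(arr[d] ≠ 2*arr[0] - 2)
Before cnt := 3*arr[w + 3] + 2: ¬(arr[d] ≠ 2*arr[0] - 2)
The weakest precondition is ¬(arr[d] ≠ 2*arr[0] - 2).
Check whether (¬(arr[0] ≠ 2)) ∧ d = 4 implies it.
Countermodel: at the initial state arr = {[0] = 2, [4] = 3, elsewhere 2}, d = 4, the precondition holds but the weakest precondition fails.
Answer: invalid


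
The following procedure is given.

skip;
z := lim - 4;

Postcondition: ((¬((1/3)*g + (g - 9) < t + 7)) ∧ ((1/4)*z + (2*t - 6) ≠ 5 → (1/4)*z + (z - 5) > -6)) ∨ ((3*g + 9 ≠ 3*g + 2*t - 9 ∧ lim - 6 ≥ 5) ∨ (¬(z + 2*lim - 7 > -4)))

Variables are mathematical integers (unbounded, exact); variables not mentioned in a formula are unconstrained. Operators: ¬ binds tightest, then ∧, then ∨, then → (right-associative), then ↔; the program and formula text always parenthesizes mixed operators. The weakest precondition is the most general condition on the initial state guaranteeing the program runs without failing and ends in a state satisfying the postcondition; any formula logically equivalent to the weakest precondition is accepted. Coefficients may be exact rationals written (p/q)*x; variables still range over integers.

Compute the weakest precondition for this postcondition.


Working backward. After the program, the postcondition ((¬((1/3)*g + (g - 9) < t + 7)) ∧ ((1/4)*z + (2*t - 6) ≠ 5 → (1/4)*z + (z - 5) > -6)) ∨ ((3*g + 9 ≠ 3*g + 2*t - 9 ∧ lim - 6 ≥ 5) ∨ (¬(z + 2*lim - 7 > -4))) must hold; in canonical form it is ((¬((4/3)*g < t + 16)) ∧ (2*t + (1/4)*z ≠ 11 → (5/4)*z > -1)) ∨ (2*t ≠ 18 ∧ lim ≥ 11) ∨ (¬(2*lim + z > 3)).
Before z := lim - 4: ((¬((4/3)*g < t + 16)) ∧ ((1/4)*lim + 2*t ≠ 12 → (5/4)*lim > 4)) ∨ (2*t ≠ 18 ∧ lim ≥ 11) ∨ (¬(3*lim > 7))
Before skip: ((¬((4/3)*g < t + 16)) ∧ ((1/4)*lim + 2*t ≠ 12 → (5/4)*lim > 4)) ∨ (2*t ≠ 18 ∧ lim ≥ 11) ∨ (¬(3*lim > 7))
Answer: WP = ((¬((4/3)*g < t + 16)) ∧ ((1/4)*lim + 2*t ≠ 12 → (5/4)*lim > 4)) ∨ (2*t ≠ 18 ∧ lim ≥ 11) ∨ (¬(3*lim > 7))


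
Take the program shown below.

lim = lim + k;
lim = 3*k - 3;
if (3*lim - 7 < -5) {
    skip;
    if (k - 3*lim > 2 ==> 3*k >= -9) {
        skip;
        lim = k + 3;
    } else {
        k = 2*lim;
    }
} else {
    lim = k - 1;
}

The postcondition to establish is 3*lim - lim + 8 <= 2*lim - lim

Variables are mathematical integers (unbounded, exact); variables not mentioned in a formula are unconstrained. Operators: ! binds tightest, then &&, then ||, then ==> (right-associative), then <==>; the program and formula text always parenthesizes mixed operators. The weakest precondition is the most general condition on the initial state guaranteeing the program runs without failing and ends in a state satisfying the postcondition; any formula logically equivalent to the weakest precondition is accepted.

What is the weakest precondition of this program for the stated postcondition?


Working backward. After the program, the postcondition 3*lim - lim + 8 <= 2*lim - lim must hold; in canonical form it is lim <= -8.
Then branch requires ((k > 3*lim + 2 ==> 3*k >= -9) ==> k <= -11) && ((!(k > 3*lim + 2 ==> 3*k >= -9)) ==> lim <= -8); else branch requires k <= -7.
Before the if: (3*lim < 2 ==> (((k > 3*lim + 2 ==> 3*k >= -9) ==> k <= -11) && ((!(k > 3*lim + 2 ==> 3*k >= -9)) ==> lim <= -8))) && ((!(3*lim < 2)) ==> k <= -7)
Before lim := 3*k - 3: (9*k < 11 ==> (((8*k < 7 ==> 3*k >= -9) ==> k <= -11) && ((!(8*k < 7 ==> 3*k >= -9)) ==> 3*k <= -5))) && ((!(9*k < 11)) ==> k <= -7)
Before lim := lim + k: (9*k < 11 ==> (((8*k < 7 ==> 3*k >= -9) ==> k <= -11) && ((!(8*k < 7 ==> 3*k >= -9)) ==> 3*k <= -5))) && ((!(9*k < 11)) ==> k <= -7)
Answer: WP = (9*k < 11 ==> (((8*k < 7 ==> 3*k >= -9) ==> k <= -11) && ((!(8*k < 7 ==> 3*k >= -9)) ==> 3*k <= -5))) && ((!(9*k < 11)) ==> k <= -7)


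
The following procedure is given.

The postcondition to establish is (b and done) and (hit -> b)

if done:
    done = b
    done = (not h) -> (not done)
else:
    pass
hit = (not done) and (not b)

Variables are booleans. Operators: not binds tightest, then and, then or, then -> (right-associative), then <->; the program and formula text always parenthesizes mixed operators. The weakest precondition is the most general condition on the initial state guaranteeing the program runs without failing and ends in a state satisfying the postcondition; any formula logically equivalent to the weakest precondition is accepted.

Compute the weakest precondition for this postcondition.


Working backward. After the program, the postcondition (b and done) and (hit -> b) must hold; in canonical form it is b and done and (hit -> b).
Before hit := (not done) and (not b): b and done and (((not done) and (not b)) -> b)
Then branch requires b and ((not h) -> (not b)) and (((not ((not h) -> (not b))) and (not b)) -> b); else branch requires b and done and (((not done) and (not b)) -> b).
Before the if: (done -> (b and ((not h) -> (not b)) and (((not ((not h) -> (not b))) and (not b)) -> b))) and ((not done) -> (b and done and (((not done) and (not b)) -> b)))
Answer: WP = (done -> (b and ((not h) -> (not b)) and (((not ((not h) -> (not b))) and (not b)) -> b))) and ((not done) -> (b and done and (((not done) and (not b)) -> b)))


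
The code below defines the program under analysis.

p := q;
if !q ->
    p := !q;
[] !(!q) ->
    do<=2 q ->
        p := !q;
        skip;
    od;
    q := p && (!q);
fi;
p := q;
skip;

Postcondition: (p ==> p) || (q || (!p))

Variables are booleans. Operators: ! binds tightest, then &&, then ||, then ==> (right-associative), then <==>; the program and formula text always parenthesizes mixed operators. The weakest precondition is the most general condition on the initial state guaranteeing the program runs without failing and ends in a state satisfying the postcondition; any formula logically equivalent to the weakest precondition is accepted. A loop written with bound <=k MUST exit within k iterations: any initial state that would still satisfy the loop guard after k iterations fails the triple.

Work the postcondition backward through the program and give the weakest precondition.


Working backward. After the program, the postcondition (p ==> p) || (q || (!p)) must hold; in canonical form it is true.
Before skip: true
Before p := q: true
Then branch requires true; else branch requires q ==> (q ==> (!q)).
Before the if: q ==> (q ==> (q ==> (!q)))
Before p := q: q ==> (q ==> (q ==> (!q)))
Answer: WP = q ==> (q ==> (q ==> (!q)))


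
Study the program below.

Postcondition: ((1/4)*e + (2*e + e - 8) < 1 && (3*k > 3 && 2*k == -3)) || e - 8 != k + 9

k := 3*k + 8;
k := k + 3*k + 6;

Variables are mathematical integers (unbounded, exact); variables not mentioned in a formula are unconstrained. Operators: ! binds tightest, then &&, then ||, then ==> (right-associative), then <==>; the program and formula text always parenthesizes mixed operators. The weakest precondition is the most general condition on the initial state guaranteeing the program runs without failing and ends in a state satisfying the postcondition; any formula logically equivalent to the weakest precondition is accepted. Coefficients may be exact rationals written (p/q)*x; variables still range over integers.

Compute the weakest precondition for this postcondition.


Working backward. After the program, the postcondition ((1/4)*e + (2*e + e - 8) < 1 && (3*k > 3 && 2*k == -3)) || e - 8 != k + 9 must hold; in canonical form it is ((13/4)*e < 9 && 3*k > 3 && 2*k == -3) || e != k + 17.
Before k := k + 3*k + 6: ((13/4)*e < 9 && 12*k > -15 && 8*k == -15) || e != 4*k + 23
Before k := 3*k + 8: ((13/4)*e < 9 && 36*k > -111 && 24*k == -79) || e != 12*k + 55
Answer: WP = ((13/4)*e < 9 && 36*k > -111 && 24*k == -79) || e != 12*k + 55


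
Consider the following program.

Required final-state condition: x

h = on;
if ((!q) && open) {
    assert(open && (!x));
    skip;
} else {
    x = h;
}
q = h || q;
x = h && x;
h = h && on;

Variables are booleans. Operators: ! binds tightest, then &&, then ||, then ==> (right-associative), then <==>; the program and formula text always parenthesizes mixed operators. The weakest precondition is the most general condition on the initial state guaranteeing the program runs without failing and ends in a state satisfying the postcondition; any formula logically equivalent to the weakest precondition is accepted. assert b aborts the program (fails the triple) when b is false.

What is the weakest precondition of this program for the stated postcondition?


Working backward. After the program, x must hold.
Before h := h && on: x
Before x := h && x: h && x
Before q := h || q: h && x
Then branch requires false; else branch requires h.
Before the if: (!((!q) && open)) && ((!((!q) && open)) ==> h)
Before h := on: (!((!q) && open)) && ((!((!q) && open)) ==> on)
Answer: WP = (!((!q) && open)) && ((!((!q) && open)) ==> on)


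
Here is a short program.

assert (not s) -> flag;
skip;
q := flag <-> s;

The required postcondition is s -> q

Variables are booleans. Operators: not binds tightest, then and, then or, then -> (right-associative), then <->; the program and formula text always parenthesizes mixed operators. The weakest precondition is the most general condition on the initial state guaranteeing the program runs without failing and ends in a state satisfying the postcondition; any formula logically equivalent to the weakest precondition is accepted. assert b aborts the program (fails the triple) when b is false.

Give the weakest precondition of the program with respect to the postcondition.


Working backward. After the program, s -> q must hold.
Before q := flag <-> s: s -> (flag <-> s)
Before skip: s -> (flag <-> s)
Before assert (not s) -> flag: ((not s) -> flag) and (s -> (flag <-> s))
Answer: WP = ((not s) -> flag) and (s -> (flag <-> s))


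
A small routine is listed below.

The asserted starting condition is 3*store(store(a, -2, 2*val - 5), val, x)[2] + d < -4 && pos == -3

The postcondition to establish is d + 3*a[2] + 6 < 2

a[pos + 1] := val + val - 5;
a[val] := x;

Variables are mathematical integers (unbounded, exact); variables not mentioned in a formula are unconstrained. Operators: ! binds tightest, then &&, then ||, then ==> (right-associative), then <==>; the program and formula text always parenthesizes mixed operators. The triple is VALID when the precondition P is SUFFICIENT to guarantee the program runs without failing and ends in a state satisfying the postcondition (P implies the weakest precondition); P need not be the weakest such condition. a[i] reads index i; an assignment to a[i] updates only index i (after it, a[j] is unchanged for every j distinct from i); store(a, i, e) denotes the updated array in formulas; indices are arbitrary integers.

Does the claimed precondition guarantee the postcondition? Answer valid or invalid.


Working backward. After the program, the postcondition d + 3*a[2] + 6 < 2 must hold; in canonical form it is 3*a[2] + d < -4.
Before a[val] := x: 3*store(a, val, x)[2] + d < -4
Before a[pos + 1] := val + val - 5: 3*store(store(a, pos + 1, 2*val - 5), val, x)[2] + d < -4
The weakest precondition is 3*store(store(a, pos + 1, 2*val - 5), val, x)[2] + d < -4.
Check whether 3*store(store(a, -2, 2*val - 5), val, x)[2] + d < -4 && pos == -3 implies it.
Every state satisfying the precondition satisfies the weakest precondition: the implication holds.
Answer: valid


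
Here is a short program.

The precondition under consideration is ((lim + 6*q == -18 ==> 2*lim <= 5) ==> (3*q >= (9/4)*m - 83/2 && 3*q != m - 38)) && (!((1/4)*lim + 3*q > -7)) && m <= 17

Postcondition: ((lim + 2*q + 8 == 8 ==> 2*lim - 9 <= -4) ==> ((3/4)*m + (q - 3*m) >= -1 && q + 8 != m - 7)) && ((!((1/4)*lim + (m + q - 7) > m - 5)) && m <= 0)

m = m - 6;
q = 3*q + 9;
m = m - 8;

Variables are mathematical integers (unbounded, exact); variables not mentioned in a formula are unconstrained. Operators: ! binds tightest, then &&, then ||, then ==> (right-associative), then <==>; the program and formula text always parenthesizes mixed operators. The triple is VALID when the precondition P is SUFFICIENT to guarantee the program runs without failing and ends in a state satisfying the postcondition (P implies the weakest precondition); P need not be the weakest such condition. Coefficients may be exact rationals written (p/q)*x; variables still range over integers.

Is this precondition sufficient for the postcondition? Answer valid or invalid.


Working backward. After the program, the postcondition ((lim + 2*q + 8 == 8 ==> 2*lim - 9 <= -4) ==> ((3/4)*m + (q - 3*m) >= -1 && q + 8 != m - 7)) && ((!((1/4)*lim + (m + q - 7) > m - 5)) && m <= 0) must hold; in canonical form it is ((lim + 2*q == 0 ==> 2*lim <= 5) ==> (q >= (9/4)*m - 1 && q != m - 15)) && (!((1/4)*lim + q > 2)) && m <= 0.
Before m := m - 8: ((lim + 2*q == 0 ==> 2*lim <= 5) ==> (q >= (9/4)*m - 19 && q != m - 23)) && (!((1/4)*lim + q > 2)) && m <= 8
Before q := 3*q + 9: ((lim + 6*q == -18 ==> 2*lim <= 5) ==> (3*q >= (9/4)*m - 28 && 3*q != m - 32)) && (!((1/4)*lim + 3*q > -7)) && m <= 8
Before m := m - 6: ((lim + 6*q == -18 ==> 2*lim <= 5) ==> (3*q >= (9/4)*m - 83/2 && 3*q != m - 38)) && (!((1/4)*lim + 3*q > -7)) && m <= 14
The weakest precondition is ((lim + 6*q == -18 ==> 2*lim <= 5) ==> (3*q >= (9/4)*m - 83/2 && 3*q != m - 38)) && (!((1/4)*lim + 3*q > -7)) && m <= 14.
Check whether ((lim + 6*q == -18 ==> 2*lim <= 5) ==> (3*q >= (9/4)*m - 83/2 && 3*q != m - 38)) && (!((1/4)*lim + 3*q > -7)) && m <= 17 implies it.
Countermodel: at the initial state lim = 24, m = 17, q = -7, the precondition holds but the weakest precondition fails.
Answer: invalid


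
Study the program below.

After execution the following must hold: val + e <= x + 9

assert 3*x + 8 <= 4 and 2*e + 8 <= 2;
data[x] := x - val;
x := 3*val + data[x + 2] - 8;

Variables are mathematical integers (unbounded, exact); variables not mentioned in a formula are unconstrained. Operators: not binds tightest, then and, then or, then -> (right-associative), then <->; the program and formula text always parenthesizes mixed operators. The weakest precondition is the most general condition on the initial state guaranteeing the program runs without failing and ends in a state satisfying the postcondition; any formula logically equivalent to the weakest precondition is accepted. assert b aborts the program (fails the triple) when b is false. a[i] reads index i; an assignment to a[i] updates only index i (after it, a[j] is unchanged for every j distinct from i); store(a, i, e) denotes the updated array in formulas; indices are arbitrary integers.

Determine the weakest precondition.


Working backward. After the program, the postcondition val + e <= x + 9 must hold; in canonical form it is e + val <= x + 9.
Before x := 3*val + data[x + 2] - 8: e <= data[x + 2] + 2*val + 1
Before data[x] := x - val: e <= store(data, x, -val + x)[x + 2] + 2*val + 1
Before assert 3*x + 8 <= 4 and 2*e + 8 <= 2: 3*x <= -4 and 2*e <= -6 and e <= store(data, x, -val + x)[x + 2] + 2*val + 1
Answer: WP = 3*x <= -4 and 2*e <= -6 and e <= store(data, x, -val + x)[x + 2] + 2*val + 1


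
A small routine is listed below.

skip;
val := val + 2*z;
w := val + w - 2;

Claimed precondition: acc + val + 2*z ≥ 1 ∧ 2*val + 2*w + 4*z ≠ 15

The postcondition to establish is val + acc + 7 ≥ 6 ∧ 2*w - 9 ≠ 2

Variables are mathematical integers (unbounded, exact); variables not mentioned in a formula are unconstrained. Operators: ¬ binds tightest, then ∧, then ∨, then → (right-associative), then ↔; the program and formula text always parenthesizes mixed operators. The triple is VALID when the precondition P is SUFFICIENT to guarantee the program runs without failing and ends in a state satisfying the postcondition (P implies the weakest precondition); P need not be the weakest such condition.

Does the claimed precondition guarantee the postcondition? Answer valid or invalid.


Working backward. After the program, the postcondition val + acc + 7 ≥ 6 ∧ 2*w - 9 ≠ 2 must hold; in canonical form it is acc + val ≥ -1 ∧ 2*w ≠ 11.
Before w := val + w - 2: acc + val ≥ -1 ∧ 2*val + 2*w ≠ 15
Before val := val + 2*z: acc + val + 2*z ≥ -1 ∧ 2*val + 2*w + 4*z ≠ 15
Before skip: acc + val + 2*z ≥ -1 ∧ 2*val + 2*w + 4*z ≠ 15
The weakest precondition is acc + val + 2*z ≥ -1 ∧ 2*val + 2*w + 4*z ≠ 15.
Check whether acc + val + 2*z ≥ 1 ∧ 2*val + 2*w + 4*z ≠ 15 implies it.
Every state satisfying the precondition satisfies the weakest precondition: the implication holds.
Answer: valid


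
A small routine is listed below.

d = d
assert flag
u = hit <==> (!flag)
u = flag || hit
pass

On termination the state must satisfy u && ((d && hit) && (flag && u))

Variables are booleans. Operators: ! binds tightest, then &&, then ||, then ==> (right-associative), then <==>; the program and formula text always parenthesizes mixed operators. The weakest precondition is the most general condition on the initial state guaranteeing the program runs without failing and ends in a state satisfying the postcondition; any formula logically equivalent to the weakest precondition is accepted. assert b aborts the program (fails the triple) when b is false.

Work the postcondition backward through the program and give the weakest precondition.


Working backward. After the program, the postcondition u && ((d && hit) && (flag && u)) must hold; in canonical form it is u && d && hit && flag.
Before skip: u && d && hit && flag
Before u := flag || hit: (flag || hit) && d && hit && flag
Before u := hit <==> (!flag): (flag || hit) && d && hit && flag
Before assert flag: flag && (flag || hit) && d && hit
Before d := d: flag && (flag || hit) && d && hit
Answer: WP = flag && (flag || hit) && d && hit


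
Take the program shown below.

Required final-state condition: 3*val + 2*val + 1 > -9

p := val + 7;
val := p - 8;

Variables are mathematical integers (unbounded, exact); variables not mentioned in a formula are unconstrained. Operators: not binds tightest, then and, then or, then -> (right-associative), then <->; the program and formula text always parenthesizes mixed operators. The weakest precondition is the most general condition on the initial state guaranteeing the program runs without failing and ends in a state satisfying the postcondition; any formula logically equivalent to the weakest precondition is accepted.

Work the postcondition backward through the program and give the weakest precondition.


Working backward. After the program, the postcondition 3*val + 2*val + 1 > -9 must hold; in canonical form it is 5*val > -10.
Before val := p - 8: 5*p > 30
Before p := val + 7: 5*val > -5
Answer: WP = 5*val > -5


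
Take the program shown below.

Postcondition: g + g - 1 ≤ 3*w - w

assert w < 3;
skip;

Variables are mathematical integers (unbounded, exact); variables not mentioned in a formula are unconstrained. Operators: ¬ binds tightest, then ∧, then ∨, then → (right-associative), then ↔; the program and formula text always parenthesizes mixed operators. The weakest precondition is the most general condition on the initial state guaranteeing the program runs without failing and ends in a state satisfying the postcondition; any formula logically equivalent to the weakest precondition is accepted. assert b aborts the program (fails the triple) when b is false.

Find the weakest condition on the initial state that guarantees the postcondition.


Working backward. After the program, the postcondition g + g - 1 ≤ 3*w - w must hold; in canonical form it is 2*g ≤ 2*w + 1.
Before skip: 2*g ≤ 2*w + 1
Before assert w < 3: w < 3 ∧ 2*g ≤ 2*w + 1
Answer: WP = w < 3 ∧ 2*g ≤ 2*w + 1


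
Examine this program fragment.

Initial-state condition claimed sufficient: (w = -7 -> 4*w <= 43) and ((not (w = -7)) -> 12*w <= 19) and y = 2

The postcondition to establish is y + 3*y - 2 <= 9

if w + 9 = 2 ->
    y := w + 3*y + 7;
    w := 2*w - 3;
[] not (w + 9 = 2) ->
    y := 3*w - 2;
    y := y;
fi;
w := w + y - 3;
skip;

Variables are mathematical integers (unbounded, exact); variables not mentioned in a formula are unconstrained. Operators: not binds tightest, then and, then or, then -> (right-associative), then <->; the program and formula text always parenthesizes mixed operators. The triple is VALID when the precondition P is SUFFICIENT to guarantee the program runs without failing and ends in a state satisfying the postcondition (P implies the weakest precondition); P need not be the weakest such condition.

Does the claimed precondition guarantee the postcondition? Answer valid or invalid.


Working backward. After the program, the postcondition y + 3*y - 2 <= 9 must hold; in canonical form it is 4*y <= 11.
Before skip: 4*y <= 11
Before w := w + y - 3: 4*y <= 11
Then branch requires 4*w + 12*y <= -17; else branch requires 12*w <= 19.
Before the if: (w = -7 -> 4*w + 12*y <= -17) and ((not (w = -7)) -> 12*w <= 19)
The weakest precondition is (w = -7 -> 4*w + 12*y <= -17) and ((not (w = -7)) -> 12*w <= 19).
Check whether (w = -7 -> 4*w <= 43) and ((not (w = -7)) -> 12*w <= 19) and y = 2 implies it.
Countermodel: at the initial state w = -7, y = 2, the precondition holds but the weakest precondition fails.
Answer: invalid


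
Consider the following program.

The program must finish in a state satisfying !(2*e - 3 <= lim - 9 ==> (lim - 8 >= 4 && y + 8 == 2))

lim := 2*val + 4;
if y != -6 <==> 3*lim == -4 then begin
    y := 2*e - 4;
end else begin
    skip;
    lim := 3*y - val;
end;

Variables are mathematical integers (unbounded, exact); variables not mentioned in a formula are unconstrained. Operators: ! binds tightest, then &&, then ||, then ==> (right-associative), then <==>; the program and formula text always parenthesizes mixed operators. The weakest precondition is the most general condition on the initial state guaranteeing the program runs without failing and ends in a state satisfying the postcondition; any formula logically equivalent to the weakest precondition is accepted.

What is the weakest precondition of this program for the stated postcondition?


Working backward. After the program, the postcondition !(2*e - 3 <= lim - 9 ==> (lim - 8 >= 4 && y + 8 == 2)) must hold; in canonical form it is !(2*e <= lim - 6 ==> (lim >= 12 && y == -6)).
Then branch requires !(2*e <= lim - 6 ==> (lim >= 12 && 2*e == -2)); else branch requires !(2*e + val <= 3*y - 6 ==> (3*y >= val + 12 && y == -6)).
Before the if: ((y != -6 <==> 3*lim == -4) ==> (!(2*e <= lim - 6 ==> (lim >= 12 && 2*e == -2)))) && ((!(y != -6 <==> 3*lim == -4)) ==> (!(2*e + val <= 3*y - 6 ==> (3*y >= val + 12 && y == -6))))
Before lim := 2*val + 4: ((y != -6 <==> 6*val == -16) ==> (!(2*e <= 2*val - 2 ==> (2*val >= 8 && 2*e == -2)))) && ((!(y != -6 <==> 6*val == -16)) ==> (!(2*e + val <= 3*y - 6 ==> (3*y >= val + 12 && y == -6))))
Answer: WP = ((y != -6 <==> 6*val == -16) ==> (!(2*e <= 2*val - 2 ==> (2*val >= 8 && 2*e == -2)))) && ((!(y != -6 <==> 6*val == -16)) ==> (!(2*e + val <= 3*y - 6 ==> (3*y >= val + 12 && y == -6))))


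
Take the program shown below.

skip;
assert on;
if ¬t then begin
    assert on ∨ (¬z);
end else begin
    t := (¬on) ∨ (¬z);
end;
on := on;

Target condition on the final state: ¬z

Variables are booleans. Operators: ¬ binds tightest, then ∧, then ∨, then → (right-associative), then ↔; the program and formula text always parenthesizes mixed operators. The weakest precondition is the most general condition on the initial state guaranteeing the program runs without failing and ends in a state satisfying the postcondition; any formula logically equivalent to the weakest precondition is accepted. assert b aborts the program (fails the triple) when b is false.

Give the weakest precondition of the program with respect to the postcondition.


Working backward. After the program, ¬z must hold.
Before on := on: ¬z
Then branch requires (on ∨ (¬z)) ∧ (¬z); else branch requires ¬z.
Before the if: ((¬t) → ((on ∨ (¬z)) ∧ (¬z))) ∧ (t → (¬z))
Before assert on: on ∧ ((¬t) → ((on ∨ (¬z)) ∧ (¬z))) ∧ (t → (¬z))
Before skip: on ∧ ((¬t) → ((on ∨ (¬z)) ∧ (¬z))) ∧ (t → (¬z))
Answer: WP = on ∧ ((¬t) → ((on ∨ (¬z)) ∧ (¬z))) ∧ (t → (¬z))


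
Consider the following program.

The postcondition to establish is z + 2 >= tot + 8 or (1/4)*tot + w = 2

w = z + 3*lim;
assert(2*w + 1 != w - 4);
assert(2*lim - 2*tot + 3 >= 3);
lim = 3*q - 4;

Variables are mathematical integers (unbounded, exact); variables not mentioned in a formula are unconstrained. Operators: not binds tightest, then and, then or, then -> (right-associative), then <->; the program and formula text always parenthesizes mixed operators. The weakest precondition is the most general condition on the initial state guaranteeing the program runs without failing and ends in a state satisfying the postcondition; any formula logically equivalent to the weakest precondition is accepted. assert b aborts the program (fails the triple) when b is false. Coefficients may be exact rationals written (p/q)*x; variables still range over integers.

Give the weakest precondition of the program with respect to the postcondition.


Working backward. After the program, the postcondition z + 2 >= tot + 8 or (1/4)*tot + w = 2 must hold; in canonical form it is z >= tot + 6 or (1/4)*tot + w = 2.
Before lim := 3*q - 4: z >= tot + 6 or (1/4)*tot + w = 2
Before assert 2*lim - 2*tot + 3 >= 3: 2*lim >= 2*tot and (z >= tot + 6 or (1/4)*tot + w = 2)
Before assert 2*w + 1 != w - 4: w != -5 and 2*lim >= 2*tot and (z >= tot + 6 or (1/4)*tot + w = 2)
Before w := z + 3*lim: 3*lim + z != -5 and 2*lim >= 2*tot and (z >= tot + 6 or 3*lim + (1/4)*tot + z = 2)
Answer: WP = 3*lim + z != -5 and 2*lim >= 2*tot and (z >= tot + 6 or 3*lim + (1/4)*tot + z = 2)


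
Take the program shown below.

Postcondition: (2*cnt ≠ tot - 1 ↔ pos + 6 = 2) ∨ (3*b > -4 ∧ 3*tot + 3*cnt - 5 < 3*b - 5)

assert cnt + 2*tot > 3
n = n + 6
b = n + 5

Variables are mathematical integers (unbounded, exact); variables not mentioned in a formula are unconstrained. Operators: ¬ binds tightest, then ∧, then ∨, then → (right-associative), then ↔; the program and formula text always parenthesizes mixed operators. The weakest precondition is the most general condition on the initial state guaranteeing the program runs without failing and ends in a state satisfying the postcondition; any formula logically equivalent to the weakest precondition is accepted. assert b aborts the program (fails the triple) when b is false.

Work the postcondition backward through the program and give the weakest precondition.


Working backward. After the program, the postcondition (2*cnt ≠ tot - 1 ↔ pos + 6 = 2) ∨ (3*b > -4 ∧ 3*tot + 3*cnt - 5 < 3*b - 5) must hold; in canonical form it is (2*cnt ≠ tot - 1 ↔ pos = -4) ∨ (3*b > -4 ∧ 3*cnt + 3*tot < 3*b).
Before b := n + 5: (2*cnt ≠ tot - 1 ↔ pos = -4) ∨ (3*n > -19 ∧ 3*cnt + 3*tot < 3*n + 15)
Before n := n + 6: (2*cnt ≠ tot - 1 ↔ pos = -4) ∨ (3*n > -37 ∧ 3*cnt + 3*tot < 3*n + 33)
Before assert cnt + 2*tot > 3: cnt + 2*tot > 3 ∧ ((2*cnt ≠ tot - 1 ↔ pos = -4) ∨ (3*n > -37 ∧ 3*cnt + 3*tot < 3*n + 33))
Answer: WP = cnt + 2*tot > 3 ∧ ((2*cnt ≠ tot - 1 ↔ pos = -4) ∨ (3*n > -37 ∧ 3*cnt + 3*tot < 3*n + 33))


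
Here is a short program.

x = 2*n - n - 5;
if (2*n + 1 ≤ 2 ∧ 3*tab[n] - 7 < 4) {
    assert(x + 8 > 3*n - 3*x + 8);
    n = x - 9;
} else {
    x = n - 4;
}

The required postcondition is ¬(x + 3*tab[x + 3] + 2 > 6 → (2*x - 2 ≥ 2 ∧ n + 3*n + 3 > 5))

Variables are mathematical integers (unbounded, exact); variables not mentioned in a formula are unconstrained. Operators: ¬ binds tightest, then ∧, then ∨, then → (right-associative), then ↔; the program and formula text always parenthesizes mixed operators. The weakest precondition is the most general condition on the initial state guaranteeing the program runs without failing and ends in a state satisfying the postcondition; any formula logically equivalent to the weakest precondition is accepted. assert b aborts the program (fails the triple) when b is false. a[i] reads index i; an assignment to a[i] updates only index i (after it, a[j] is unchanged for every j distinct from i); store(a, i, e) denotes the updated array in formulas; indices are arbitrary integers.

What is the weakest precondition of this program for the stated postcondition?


Working backward. After the program, the postcondition ¬(x + 3*tab[x + 3] + 2 > 6 → (2*x - 2 ≥ 2 ∧ n + 3*n + 3 > 5)) must hold; in canonical form it is ¬(3*tab[x + 3] + x > 4 → (2*x ≥ 4 ∧ 4*n > 2)).
Then branch requires 4*x > 3*n ∧ (¬(3*tab[x + 3] + x > 4 → (2*x ≥ 4 ∧ 4*x > 38))); else branch requires ¬(3*tab[n - 1] + n > 8 → (2*n ≥ 12 ∧ 4*n > 2)).
Before the if: ((2*n ≤ 1 ∧ 3*tab[n] < 11) → (4*x > 3*n ∧ (¬(3*tab[x + 3] + x > 4 → (2*x ≥ 4 ∧ 4*x > 38))))) ∧ ((¬(2*n ≤ 1 ∧ 3*tab[n] < 11)) → (¬(3*tab[n - 1] + n > 8 → (2*n ≥ 12 ∧ 4*n > 2))))
Before x := 2*n - n - 5: ((2*n ≤ 1 ∧ 3*tab[n] < 11) → (n > 20 ∧ (¬(3*tab[n - 2] + n > 9 → (2*n ≥ 14 ∧ 4*n > 58))))) ∧ ((¬(2*n ≤ 1 ∧ 3*tab[n] < 11)) → (¬(3*tab[n - 1] + n > 8 → (2*n ≥ 12 ∧ 4*n > 2))))
Answer: WP = ((2*n ≤ 1 ∧ 3*tab[n] < 11) → (n > 20 ∧ (¬(3*tab[n - 2] + n > 9 → (2*n ≥ 14 ∧ 4*n > 58))))) ∧ ((¬(2*n ≤ 1 ∧ 3*tab[n] < 11)) → (¬(3*tab[n - 1] + n > 8 → (2*n ≥ 12 ∧ 4*n > 2))))


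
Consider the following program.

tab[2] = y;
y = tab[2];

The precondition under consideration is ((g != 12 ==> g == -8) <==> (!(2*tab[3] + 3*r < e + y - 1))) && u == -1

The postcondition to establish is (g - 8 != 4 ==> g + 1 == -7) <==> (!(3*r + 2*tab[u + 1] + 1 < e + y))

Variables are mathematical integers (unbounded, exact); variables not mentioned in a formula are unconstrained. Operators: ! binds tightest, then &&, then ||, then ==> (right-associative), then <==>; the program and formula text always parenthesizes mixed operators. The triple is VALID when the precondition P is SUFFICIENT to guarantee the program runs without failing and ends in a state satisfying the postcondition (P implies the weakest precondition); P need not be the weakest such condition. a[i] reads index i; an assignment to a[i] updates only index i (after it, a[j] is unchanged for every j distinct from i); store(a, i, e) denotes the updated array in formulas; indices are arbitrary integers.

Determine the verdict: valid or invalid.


Working backward. After the program, the postcondition (g - 8 != 4 ==> g + 1 == -7) <==> (!(3*r + 2*tab[u + 1] + 1 < e + y)) must hold; in canonical form it is (g != 12 ==> g == -8) <==> (!(2*tab[u + 1] + 3*r < e + y - 1)).
Before y := tab[2]: (g != 12 ==> g == -8) <==> (!(2*tab[u + 1] + 3*r < tab[2] + e - 1))
Before tab[2] := y: (g != 12 ==> g == -8) <==> (!(2*store(tab, 2, y)[u + 1] + 3*r < e + y - 1))
The weakest precondition is (g != 12 ==> g == -8) <==> (!(2*store(tab, 2, y)[u + 1] + 3*r < e + y - 1)).
Check whether ((g != 12 ==> g == -8) <==> (!(2*tab[3] + 3*r < e + y - 1))) && u == -1 implies it.
Countermodel: at the initial state e = 0, g = 12, r = 0, tab = {[0] = -1, [2] = 15215, [3] = 15215, elsewhere 15215}, u = -1, y = 0, the precondition holds but the weakest precondition fails.
Answer: invalid


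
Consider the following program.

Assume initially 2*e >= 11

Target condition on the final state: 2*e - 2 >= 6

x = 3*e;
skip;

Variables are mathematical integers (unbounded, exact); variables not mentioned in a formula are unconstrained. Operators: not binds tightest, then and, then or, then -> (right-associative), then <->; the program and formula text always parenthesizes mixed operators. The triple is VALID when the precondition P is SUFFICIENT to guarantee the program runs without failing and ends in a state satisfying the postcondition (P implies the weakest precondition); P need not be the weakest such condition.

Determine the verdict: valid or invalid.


Working backward. After the program, the postcondition 2*e - 2 >= 6 must hold; in canonical form it is 2*e >= 8.
Before skip: 2*e >= 8
Before x := 3*e: 2*e >= 8
The weakest precondition is 2*e >= 8.
Check whether 2*e >= 11 implies it.
Every state satisfying the precondition satisfies the weakest precondition: the implication holds.
Answer: valid


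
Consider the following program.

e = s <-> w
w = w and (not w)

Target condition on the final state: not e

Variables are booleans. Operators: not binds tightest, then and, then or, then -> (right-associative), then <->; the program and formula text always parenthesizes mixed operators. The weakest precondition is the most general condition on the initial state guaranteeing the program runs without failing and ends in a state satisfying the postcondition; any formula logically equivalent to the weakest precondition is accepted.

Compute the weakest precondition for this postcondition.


Working backward. After the program, not e must hold.
Before w := w and (not w): not e
Before e := s <-> w: not (s <-> w)
Answer: WP = not (s <-> w)
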